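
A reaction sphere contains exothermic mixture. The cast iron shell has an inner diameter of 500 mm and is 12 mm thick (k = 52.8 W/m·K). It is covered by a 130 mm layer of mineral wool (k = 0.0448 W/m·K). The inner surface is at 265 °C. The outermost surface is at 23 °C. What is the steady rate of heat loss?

Q ≈ 108 W

Each spherical layer contributes R = (1/r_i − 1/r_o)/(4πk):
R_cast iron shell = (1/0.25 − 1/0.262)/(4π×52.8) = 2.761×10^-4 K/W
R_mineral wool = (1/0.262 − 1/0.392)/(4π×0.0448) = 2.248 K/W
R_total = 2.249 K/W
Q = ΔT/R_total = 242/2.249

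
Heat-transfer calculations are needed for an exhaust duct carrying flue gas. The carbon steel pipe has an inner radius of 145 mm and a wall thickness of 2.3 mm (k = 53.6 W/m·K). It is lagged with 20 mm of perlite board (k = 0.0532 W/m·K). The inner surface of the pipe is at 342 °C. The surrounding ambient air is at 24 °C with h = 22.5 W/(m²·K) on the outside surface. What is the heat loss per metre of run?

Treating each annulus and film as a series resistance:
R_carbon steel pipe wall = ln(147.3/145)/(2π×53.6×1) = 4.673×10^-5 K/W
R_perlite board = ln(167.3/147.3)/(2π×0.0532×1) = 0.3809 K/W
R_outer film = 1/(h_o·2πr_oL) = 1/(22.5×2π×0.1673×1) = 0.04228 K/W
R_total = 0.4232 K/W
Q = ΔT/R_total = 318/0.4232

q′ ≈ 751 W/m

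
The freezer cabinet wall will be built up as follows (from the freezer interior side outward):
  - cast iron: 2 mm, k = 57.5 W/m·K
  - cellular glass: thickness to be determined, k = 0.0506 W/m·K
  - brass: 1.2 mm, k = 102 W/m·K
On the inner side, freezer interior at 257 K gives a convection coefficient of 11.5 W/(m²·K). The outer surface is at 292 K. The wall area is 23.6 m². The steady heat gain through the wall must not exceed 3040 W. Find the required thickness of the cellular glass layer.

Treating each layer as a thermal resistance in series:
R_inner film = 1/(h_i·A) = 1/(11.5×23.6) = 0.003685 K/W
R_cast iron = L/(kA) = 0.002/(57.5×23.6) = 1.474×10^-6 K/W
R_brass = L/(kA) = 0.0012/(102×23.6) = 4.985×10^-7 K/W
Sum of the known resistances R_other = 0.003687 K/W
Required total resistance R_tot = ΔT/Q_allow = 35/3040 = 0.01151 K/W
R_cellular glass = R_tot − R_other = 0.007827 K/W
L = R·k·A = 0.007827×0.0506×23.6

L ≈ 9.35 mm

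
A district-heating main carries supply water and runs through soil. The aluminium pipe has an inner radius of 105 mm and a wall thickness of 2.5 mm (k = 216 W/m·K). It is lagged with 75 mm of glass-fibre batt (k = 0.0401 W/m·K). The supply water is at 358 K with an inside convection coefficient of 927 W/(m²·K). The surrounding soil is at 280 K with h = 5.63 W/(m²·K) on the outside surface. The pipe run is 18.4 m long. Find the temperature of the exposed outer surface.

T ≈ 285 K

Per-layer cylindrical resistances, series-summed:
R_inner film = 1/(h_i·2πr₁L) = 1/(927×2π×0.105×18.4) = 8.887×10^-5 K/W
R_aluminium pipe wall = ln(107.5/105)/(2π×216×18.4) = 9.423×10^-7 K/W
R_glass-fibre batt = ln(182.5/107.5)/(2π×0.0401×18.4) = 0.1142 K/W
R_outer film = 1/(h_o·2πr_oL) = 1/(5.63×2π×0.1825×18.4) = 0.008418 K/W
R_total = 0.1227 K/W
Q = ΔT/R_total = 78/0.1227
Q = 636 W
T_interface = T_inner − Q·ΣR(inner→interface) = 358 − 636×0.1143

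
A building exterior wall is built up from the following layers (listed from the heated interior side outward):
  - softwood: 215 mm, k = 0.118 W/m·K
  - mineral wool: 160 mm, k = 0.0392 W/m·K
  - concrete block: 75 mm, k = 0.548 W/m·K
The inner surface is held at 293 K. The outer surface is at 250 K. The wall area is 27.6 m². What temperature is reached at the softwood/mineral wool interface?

T ≈ 280 K

Series thermal resistances:
R_softwood = L/(kA) = 0.215/(0.118×27.6) = 0.06602 K/W
R_mineral wool = L/(kA) = 0.16/(0.0392×27.6) = 0.1479 K/W
R_concrete block = L/(kA) = 0.075/(0.548×27.6) = 0.004959 K/W
R_total = 0.2189 K/W;  Q = ΔT/R_total = 43/0.2189 = 196.5 W
T_interface = T_inner − Q·ΣR(inner→interface) = 293 − 196×0.06602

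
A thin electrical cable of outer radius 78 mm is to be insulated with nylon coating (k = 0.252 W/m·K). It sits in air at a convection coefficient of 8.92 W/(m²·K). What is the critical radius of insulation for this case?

r_cr ≈ 28.3 mm

For a cylinder r_cr = k/h = 0.252/8.92
r_cr = 28.3 mm; since the bare radius (78 mm) is above r_cr, any added insulation will reduce heat loss.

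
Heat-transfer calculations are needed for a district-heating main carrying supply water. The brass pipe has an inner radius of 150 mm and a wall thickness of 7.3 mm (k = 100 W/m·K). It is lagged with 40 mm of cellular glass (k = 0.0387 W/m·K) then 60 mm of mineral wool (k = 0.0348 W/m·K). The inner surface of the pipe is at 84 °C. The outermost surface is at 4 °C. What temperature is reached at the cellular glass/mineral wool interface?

Cylindrical conduction, so R = ln(r₂/r₁)/(2πkL) per layer, in series:
R_brass pipe wall = ln(157.3/150)/(2π×100×1) = 7.563×10^-5 K/W
R_cellular glass = ln(197.3/157.3)/(2π×0.0387×1) = 0.9318 K/W
R_mineral wool = ln(257.3/197.3)/(2π×0.0348×1) = 1.214 K/W
R_total = 2.146 K/W
Q = ΔT/R_total = 80/2.146
Q = 37.3 W/m
T_interface = T_inner − Q·ΣR(inner→interface) = 84 − 37.3×0.9319

T ≈ 49.3 °C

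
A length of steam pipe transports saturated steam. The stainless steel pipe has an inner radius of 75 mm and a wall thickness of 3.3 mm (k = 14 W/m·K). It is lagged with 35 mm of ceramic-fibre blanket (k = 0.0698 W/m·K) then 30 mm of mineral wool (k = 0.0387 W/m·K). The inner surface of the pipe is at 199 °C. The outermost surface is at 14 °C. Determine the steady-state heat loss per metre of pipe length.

Per-layer cylindrical resistances, series-summed:
R_stainless steel pipe wall = ln(78.3/75)/(2π×14×1) = 4.895×10^-4 K/W
R_ceramic-fibre blanket = ln(113.3/78.3)/(2π×0.0698×1) = 0.8425 K/W
R_mineral wool = ln(143.3/113.3)/(2π×0.0387×1) = 0.966 K/W
R_total = 1.809 K/W
Q = ΔT/R_total = 185/1.809

q′ ≈ 102 W/m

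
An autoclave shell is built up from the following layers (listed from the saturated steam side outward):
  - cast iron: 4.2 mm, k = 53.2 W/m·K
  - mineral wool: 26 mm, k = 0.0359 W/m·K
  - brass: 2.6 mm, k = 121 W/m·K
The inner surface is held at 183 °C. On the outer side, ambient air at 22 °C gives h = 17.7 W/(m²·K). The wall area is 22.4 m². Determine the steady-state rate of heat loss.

Thermal resistances in series:
R_cast iron = L/(kA) = 0.0042/(53.2×22.4) = 3.524×10^-6 K/W
R_mineral wool = L/(kA) = 0.026/(0.0359×22.4) = 0.03233 K/W
R_brass = L/(kA) = 0.0026/(121×22.4) = 9.593×10^-7 K/W
R_outer film = 1/(h_o·A) = 1/(17.7×22.4) = 0.002522 K/W
R_total = 0.03486 K/W
Q = ΔT / R_total = 161 / 0.03486

Q ≈ 4620 W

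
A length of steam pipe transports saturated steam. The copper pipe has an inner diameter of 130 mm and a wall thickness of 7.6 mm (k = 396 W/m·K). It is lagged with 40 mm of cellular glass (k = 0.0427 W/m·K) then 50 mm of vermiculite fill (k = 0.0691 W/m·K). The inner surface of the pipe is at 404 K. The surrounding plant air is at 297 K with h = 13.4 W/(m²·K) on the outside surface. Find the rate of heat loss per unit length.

q′ ≈ 41.9 W/m

For a radial system each layer contributes R = ln(r_out/r_in)/(2πkL); films add R = 1/(hA).
R_copper pipe wall = ln(72.6/65)/(2π×396×1) = 4.444×10^-5 K/W
R_cellular glass = ln(112.6/72.6)/(2π×0.0427×1) = 1.636 K/W
R_vermiculite fill = ln(162.6/112.6)/(2π×0.0691×1) = 0.8463 K/W
R_outer film = 1/(h_o·2πr_oL) = 1/(13.4×2π×0.1626×1) = 0.07305 K/W
R_total = 2.555 K/W
Q = ΔT/R_total = 107/2.555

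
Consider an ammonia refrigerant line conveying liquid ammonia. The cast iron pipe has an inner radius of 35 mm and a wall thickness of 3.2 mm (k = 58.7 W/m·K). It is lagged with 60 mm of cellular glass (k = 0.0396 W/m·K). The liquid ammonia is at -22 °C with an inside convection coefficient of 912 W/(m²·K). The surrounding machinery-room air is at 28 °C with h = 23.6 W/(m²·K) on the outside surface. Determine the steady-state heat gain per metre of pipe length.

q′ ≈ 12.9 W/m

Treating each annulus and film as a series resistance:
R_inner film = 1/(h_i·2πr₁L) = 1/(912×2π×0.035×1) = 0.004986 K/W
R_cast iron pipe wall = ln(38.2/35)/(2π×58.7×1) = 2.372×10^-4 K/W
R_cellular glass = ln(98.2/38.2)/(2π×0.0396×1) = 3.795 K/W
R_outer film = 1/(h_o·2πr_oL) = 1/(23.6×2π×0.0982×1) = 0.06867 K/W
R_total = 3.869 K/W
Q = ΔT/R_total = 50/3.869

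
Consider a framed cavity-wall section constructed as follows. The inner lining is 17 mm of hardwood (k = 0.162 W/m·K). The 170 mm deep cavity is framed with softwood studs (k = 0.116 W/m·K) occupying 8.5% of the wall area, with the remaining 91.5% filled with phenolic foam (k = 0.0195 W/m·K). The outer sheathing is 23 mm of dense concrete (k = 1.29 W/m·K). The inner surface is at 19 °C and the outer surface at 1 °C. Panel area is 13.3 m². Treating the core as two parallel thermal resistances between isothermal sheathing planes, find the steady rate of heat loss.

Q ≈ 38.2 W

Sheathing layers in series; stud and cavity paths in parallel between them.
R_inner = 0.017/(0.162×13.3) = 0.00789 K/W
R_stud  = 0.17/(0.116×0.085×13.3) = 1.296 K/W
R_cav   = 0.17/(0.0195×0.915×13.3) = 0.7164 K/W
1/R_core = 1/R_stud + 1/R_cav → R_core = 0.4614 K/W
R_outer = 0.023/(1.29×13.3) = 0.001341 K/W
R_total = 0.4706 K/W
Q = ΔT/R_total = 18/0.4706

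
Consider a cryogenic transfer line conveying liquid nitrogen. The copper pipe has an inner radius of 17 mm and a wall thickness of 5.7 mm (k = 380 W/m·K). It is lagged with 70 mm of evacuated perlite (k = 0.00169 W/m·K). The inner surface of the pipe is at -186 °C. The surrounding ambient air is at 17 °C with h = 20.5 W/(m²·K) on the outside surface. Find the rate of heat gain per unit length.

Treating each annulus and film as a series resistance:
R_copper pipe wall = ln(22.7/17)/(2π×380×1) = 1.211×10^-4 K/W
R_evacuated perlite = ln(92.7/22.7)/(2π×0.00169×1) = 132.5 K/W
R_outer film = 1/(h_o·2πr_oL) = 1/(20.5×2π×0.0927×1) = 0.08375 K/W
R_total = 132.6 K/W
Q = ΔT/R_total = 203/132.6

q′ ≈ 1.53 W/m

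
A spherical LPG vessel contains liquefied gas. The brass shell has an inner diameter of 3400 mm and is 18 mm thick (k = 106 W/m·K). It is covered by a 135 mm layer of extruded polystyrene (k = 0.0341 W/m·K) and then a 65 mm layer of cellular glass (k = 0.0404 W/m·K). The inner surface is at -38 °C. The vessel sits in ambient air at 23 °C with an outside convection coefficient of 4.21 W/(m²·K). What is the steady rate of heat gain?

Q ≈ 435 W

For a spherical shell R = (1/r₁ − 1/r₂)/(4πk); film R = 1/(h·4πr²). In series:
R_brass shell = (1/1.7 − 1/1.718)/(4π×106) = 4.627×10^-6 K/W
R_extruded polystyrene = (1/1.718 − 1/1.853)/(4π×0.0341) = 0.09896 K/W
R_cellular glass = (1/1.853 − 1/1.918)/(4π×0.0404) = 0.03602 K/W
R_outer film = 1/(h·4πr_o²) = 1/(4.21×4π×1.918²) = 0.005138 K/W
R_total = 0.1401 K/W
Q = ΔT/R_total = 61/0.1401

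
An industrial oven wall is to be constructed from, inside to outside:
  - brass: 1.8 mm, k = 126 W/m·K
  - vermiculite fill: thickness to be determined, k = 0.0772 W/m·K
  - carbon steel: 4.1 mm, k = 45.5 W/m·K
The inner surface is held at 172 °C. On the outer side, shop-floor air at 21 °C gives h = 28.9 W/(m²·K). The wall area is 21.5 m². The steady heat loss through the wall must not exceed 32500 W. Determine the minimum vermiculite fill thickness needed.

Model the wall as resistances in series:
R_brass = L/(kA) = 0.0018/(126×21.5) = 6.645×10^-7 K/W
R_carbon steel = L/(kA) = 0.0041/(45.5×21.5) = 4.191×10^-6 K/W
R_outer film = 1/(h_o·A) = 1/(28.9×21.5) = 0.001609 K/W
Sum of the known resistances R_other = 0.001614 K/W
Required total resistance R_tot = ΔT/Q_allow = 151/32500 = 0.004646 K/W
R_vermiculite fill = R_tot − R_other = 0.003032 K/W
L = R·k·A = 0.003032×0.0772×21.5

L ≈ 5.03 mm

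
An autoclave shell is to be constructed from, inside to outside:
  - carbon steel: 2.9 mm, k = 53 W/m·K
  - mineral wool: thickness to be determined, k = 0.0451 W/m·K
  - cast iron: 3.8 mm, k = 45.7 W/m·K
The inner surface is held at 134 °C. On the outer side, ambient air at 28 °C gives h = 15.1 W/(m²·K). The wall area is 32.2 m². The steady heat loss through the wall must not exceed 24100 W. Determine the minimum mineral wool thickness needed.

Thermal resistances in series:
R_carbon steel = L/(kA) = 0.0029/(53×32.2) = 1.699×10^-6 K/W
R_cast iron = L/(kA) = 0.0038/(45.7×32.2) = 2.582×10^-6 K/W
R_outer film = 1/(h_o·A) = 1/(15.1×32.2) = 0.002057 K/W
Sum of the known resistances R_other = 0.002061 K/W
Required total resistance R_tot = ΔT/Q_allow = 106/24100 = 0.004398 K/W
R_mineral wool = R_tot − R_other = 0.002337 K/W
L = R·k·A = 0.002337×0.0451×32.2

L ≈ 3.39 mm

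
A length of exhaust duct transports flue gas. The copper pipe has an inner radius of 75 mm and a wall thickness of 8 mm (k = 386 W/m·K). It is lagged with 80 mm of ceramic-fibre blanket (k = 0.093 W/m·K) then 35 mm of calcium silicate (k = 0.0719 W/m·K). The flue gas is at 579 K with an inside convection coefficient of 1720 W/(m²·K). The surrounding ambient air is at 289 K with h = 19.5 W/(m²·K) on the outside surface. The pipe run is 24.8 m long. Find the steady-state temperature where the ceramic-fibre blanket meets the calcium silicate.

T ≈ 373 K

Radial resistances (cylindrical: R_cond = ln(r_o/r_i)/(2πkL), R_conv = 1/(h·2πrL)):
R_inner film = 1/(h_i·2πr₁L) = 1/(1720×2π×0.075×24.8) = 4.975×10^-5 K/W
R_copper pipe wall = ln(83/75)/(2π×386×24.8) = 1.685×10^-6 K/W
R_ceramic-fibre blanket = ln(163/83)/(2π×0.093×24.8) = 0.04657 K/W
R_calcium silicate = ln(198/163)/(2π×0.0719×24.8) = 0.01736 K/W
R_outer film = 1/(h_o·2πr_oL) = 1/(19.5×2π×0.198×24.8) = 0.001662 K/W
R_total = 0.06565 K/W
Q = ΔT/R_total = 290/0.06565
Q = 4420 W
T_interface = T_inner − Q·ΣR(inner→interface) = 579 − 4420×0.04662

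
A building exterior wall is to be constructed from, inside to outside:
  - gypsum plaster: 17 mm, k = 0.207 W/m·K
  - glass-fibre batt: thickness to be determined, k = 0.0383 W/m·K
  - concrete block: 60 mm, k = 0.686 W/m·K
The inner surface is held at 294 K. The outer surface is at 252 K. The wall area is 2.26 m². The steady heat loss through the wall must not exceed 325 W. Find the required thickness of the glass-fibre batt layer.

L ≈ 4.69 mm

Model the wall as resistances in series:
R_gypsum plaster = L/(kA) = 0.017/(0.207×2.26) = 0.03634 K/W
R_concrete block = L/(kA) = 0.06/(0.686×2.26) = 0.0387 K/W
Sum of the known resistances R_other = 0.07504 K/W
Required total resistance R_tot = ΔT/Q_allow = 42/325 = 0.1292 K/W
R_glass-fibre batt = R_tot − R_other = 0.05419 K/W
L = R·k·A = 0.05419×0.0383×2.26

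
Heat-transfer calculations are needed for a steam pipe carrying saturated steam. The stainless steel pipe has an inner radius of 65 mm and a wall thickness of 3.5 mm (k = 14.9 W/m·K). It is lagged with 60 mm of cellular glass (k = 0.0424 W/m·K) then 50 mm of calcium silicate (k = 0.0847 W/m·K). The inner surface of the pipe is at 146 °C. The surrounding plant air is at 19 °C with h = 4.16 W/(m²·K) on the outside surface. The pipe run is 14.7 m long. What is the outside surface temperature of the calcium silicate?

T ≈ 27.5 °C

Cylindrical conduction, so R = ln(r₂/r₁)/(2πkL) per layer, in series:
R_stainless steel pipe wall = ln(68.5/65)/(2π×14.9×14.7) = 3.811×10^-5 K/W
R_cellular glass = ln(128.5/68.5)/(2π×0.0424×14.7) = 0.1606 K/W
R_calcium silicate = ln(178.5/128.5)/(2π×0.0847×14.7) = 0.04201 K/W
R_outer film = 1/(h_o·2πr_oL) = 1/(4.16×2π×0.1785×14.7) = 0.01458 K/W
R_total = 0.2173 K/W
Q = ΔT/R_total = 127/0.2173
Q = 585 W
T_interface = T_inner − Q·ΣR(inner→interface) = 146 − 585×0.2027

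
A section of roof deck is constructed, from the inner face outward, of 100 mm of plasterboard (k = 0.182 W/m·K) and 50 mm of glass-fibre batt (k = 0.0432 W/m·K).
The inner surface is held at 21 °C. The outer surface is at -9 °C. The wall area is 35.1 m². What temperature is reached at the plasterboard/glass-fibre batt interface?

T ≈ 11.3 °C

Thermal resistances in series:
R_plasterboard = L/(kA) = 0.1/(0.182×35.1) = 0.01565 K/W
R_glass-fibre batt = L/(kA) = 0.05/(0.0432×35.1) = 0.03297 K/W
R_total = 0.04863 K/W;  Q = ΔT/R_total = 30/0.04863 = 616.9 W
T_interface = T_inner − Q·ΣR(inner→interface) = 21 − 617×0.01565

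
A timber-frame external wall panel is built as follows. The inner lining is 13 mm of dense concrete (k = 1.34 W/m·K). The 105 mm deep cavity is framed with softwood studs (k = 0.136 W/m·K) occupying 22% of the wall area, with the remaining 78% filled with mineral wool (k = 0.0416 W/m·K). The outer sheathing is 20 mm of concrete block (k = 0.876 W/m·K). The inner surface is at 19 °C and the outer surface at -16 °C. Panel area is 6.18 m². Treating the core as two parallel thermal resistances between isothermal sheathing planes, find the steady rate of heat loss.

Sheathing layers in series; stud and cavity paths in parallel between them.
R_inner = 0.013/(1.34×6.18) = 0.00157 K/W
R_stud  = 0.105/(0.136×0.22×6.18) = 0.5679 K/W
R_cav   = 0.105/(0.0416×0.78×6.18) = 0.5236 K/W
1/R_core = 1/R_stud + 1/R_cav → R_core = 0.2724 K/W
R_outer = 0.02/(0.876×6.18) = 0.003694 K/W
R_total = 0.2777 K/W
Q = ΔT/R_total = 35/0.2777

Q ≈ 126 W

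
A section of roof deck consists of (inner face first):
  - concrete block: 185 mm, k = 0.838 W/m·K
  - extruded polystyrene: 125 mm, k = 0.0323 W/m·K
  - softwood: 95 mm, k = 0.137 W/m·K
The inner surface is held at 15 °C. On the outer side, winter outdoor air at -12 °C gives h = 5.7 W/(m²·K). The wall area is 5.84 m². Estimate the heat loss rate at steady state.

Treating each layer as a thermal resistance in series:
R_concrete block = L/(kA) = 0.185/(0.838×5.84) = 0.0378 K/W
R_extruded polystyrene = L/(kA) = 0.125/(0.0323×5.84) = 0.6627 K/W
R_softwood = L/(kA) = 0.095/(0.137×5.84) = 0.1187 K/W
R_outer film = 1/(h_o·A) = 1/(5.7×5.84) = 0.03004 K/W
R_total = 0.8492 K/W
Q = ΔT / R_total = 27 / 0.8492

Q ≈ 31.8 W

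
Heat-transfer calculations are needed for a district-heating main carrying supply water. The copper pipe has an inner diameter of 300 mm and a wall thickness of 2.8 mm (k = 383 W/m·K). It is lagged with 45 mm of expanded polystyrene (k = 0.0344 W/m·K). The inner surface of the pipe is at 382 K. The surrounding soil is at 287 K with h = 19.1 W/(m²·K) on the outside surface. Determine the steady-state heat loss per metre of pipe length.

Cylindrical conduction, so R = ln(r₂/r₁)/(2πkL) per layer, in series:
R_copper pipe wall = ln(152.8/150)/(2π×383×1) = 7.685×10^-6 K/W
R_expanded polystyrene = ln(197.8/152.8)/(2π×0.0344×1) = 1.194 K/W
R_outer film = 1/(h_o·2πr_oL) = 1/(19.1×2π×0.1978×1) = 0.04213 K/W
R_total = 1.236 K/W
Q = ΔT/R_total = 95/1.236

q′ ≈ 76.8 W/m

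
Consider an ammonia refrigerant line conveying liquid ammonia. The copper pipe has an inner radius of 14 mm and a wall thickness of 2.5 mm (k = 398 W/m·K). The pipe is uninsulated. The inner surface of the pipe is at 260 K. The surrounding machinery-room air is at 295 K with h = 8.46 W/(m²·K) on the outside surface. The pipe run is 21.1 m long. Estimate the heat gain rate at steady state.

Q ≈ 648 W

Radial resistances (cylindrical: R_cond = ln(r_o/r_i)/(2πkL), R_conv = 1/(h·2πrL)):
R_copper pipe wall = ln(16.5/14)/(2π×398×21.1) = 3.114×10^-6 K/W
R_outer film = 1/(h_o·2πr_oL) = 1/(8.46×2π×0.0165×21.1) = 0.05404 K/W
R_total = 0.05404 K/W
Q = ΔT/R_total = 35/0.05404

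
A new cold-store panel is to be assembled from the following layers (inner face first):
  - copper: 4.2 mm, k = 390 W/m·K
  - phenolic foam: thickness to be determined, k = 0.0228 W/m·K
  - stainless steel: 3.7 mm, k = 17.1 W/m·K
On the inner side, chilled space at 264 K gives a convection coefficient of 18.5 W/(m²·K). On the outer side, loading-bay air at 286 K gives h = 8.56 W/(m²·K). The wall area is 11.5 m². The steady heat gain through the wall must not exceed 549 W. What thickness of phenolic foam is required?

Treating each layer as a thermal resistance in series:
R_inner film = 1/(h_i·A) = 1/(18.5×11.5) = 0.0047 K/W
R_copper = L/(kA) = 0.0042/(390×11.5) = 9.365×10^-7 K/W
R_stainless steel = L/(kA) = 0.0037/(17.1×11.5) = 1.882×10^-5 K/W
R_outer film = 1/(h_o·A) = 1/(8.56×11.5) = 0.01016 K/W
Sum of the known resistances R_other = 0.01488 K/W
Required total resistance R_tot = ΔT/Q_allow = 22/549 = 0.04007 K/W
R_phenolic foam = R_tot − R_other = 0.02519 K/W
L = R·k·A = 0.02519×0.0228×11.5

L ≈ 6.61 mm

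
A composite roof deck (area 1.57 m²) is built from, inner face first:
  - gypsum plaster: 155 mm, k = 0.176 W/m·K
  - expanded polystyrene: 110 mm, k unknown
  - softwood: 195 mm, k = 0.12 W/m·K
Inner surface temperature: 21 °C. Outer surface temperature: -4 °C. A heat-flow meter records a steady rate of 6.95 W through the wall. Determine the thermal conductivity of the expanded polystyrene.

Series thermal resistances:
R_gypsum plaster = L/(kA) = 0.155/(0.176×1.57) = 0.5609 K/W
R_softwood = L/(kA) = 0.195/(0.12×1.57) = 1.035 K/W
Sum of known resistances R_other = 1.596 K/W
Total R = ΔT/Q = 25/6.95 = 3.597 K/W
R_expanded polystyrene = R_total − R_other = 2.001 K/W
k = L/(R·A) = 0.11/(2.001×1.57)

k ≈ 0.035 W/(m·K)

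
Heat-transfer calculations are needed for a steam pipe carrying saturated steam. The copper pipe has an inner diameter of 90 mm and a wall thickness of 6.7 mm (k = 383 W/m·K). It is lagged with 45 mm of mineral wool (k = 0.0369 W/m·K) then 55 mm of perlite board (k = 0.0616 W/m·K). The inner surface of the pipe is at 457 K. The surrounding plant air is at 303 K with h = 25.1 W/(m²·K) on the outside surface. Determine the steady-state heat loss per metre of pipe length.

q′ ≈ 39.4 W/m

For a radial system each layer contributes R = ln(r_out/r_in)/(2πkL); films add R = 1/(hA).
R_copper pipe wall = ln(51.7/45)/(2π×383×1) = 5.768×10^-5 K/W
R_mineral wool = ln(96.7/51.7)/(2π×0.0369×1) = 2.701 K/W
R_perlite board = ln(151.7/96.7)/(2π×0.0616×1) = 1.163 K/W
R_outer film = 1/(h_o·2πr_oL) = 1/(25.1×2π×0.1517×1) = 0.0418 K/W
R_total = 3.906 K/W
Q = ΔT/R_total = 154/3.906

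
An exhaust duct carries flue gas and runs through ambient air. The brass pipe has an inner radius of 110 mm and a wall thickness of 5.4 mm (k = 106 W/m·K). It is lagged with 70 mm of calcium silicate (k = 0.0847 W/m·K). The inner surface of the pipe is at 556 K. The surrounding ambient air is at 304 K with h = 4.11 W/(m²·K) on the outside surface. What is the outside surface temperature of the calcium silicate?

Treating each annulus and film as a series resistance:
R_brass pipe wall = ln(115.4/110)/(2π×106×1) = 7.196×10^-5 K/W
R_calcium silicate = ln(185.4/115.4)/(2π×0.0847×1) = 0.8909 K/W
R_outer film = 1/(h_o·2πr_oL) = 1/(4.11×2π×0.1854×1) = 0.2089 K/W
R_total = 1.1 K/W
Q = ΔT/R_total = 252/1.1
Q = 229 W/m
T_interface = T_inner − Q·ΣR(inner→interface) = 556 − 229×0.8909

T ≈ 352 K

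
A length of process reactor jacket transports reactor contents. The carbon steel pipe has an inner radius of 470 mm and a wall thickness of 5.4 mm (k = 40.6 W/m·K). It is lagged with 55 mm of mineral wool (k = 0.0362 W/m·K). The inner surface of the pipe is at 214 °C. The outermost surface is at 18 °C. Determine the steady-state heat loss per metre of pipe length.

q′ ≈ 407 W/m

Treating each annulus and film as a series resistance:
R_carbon steel pipe wall = ln(475.4/470)/(2π×40.6×1) = 4.478×10^-5 K/W
R_mineral wool = ln(530.4/475.4)/(2π×0.0362×1) = 0.4813 K/W
R_total = 0.4814 K/W
Q = ΔT/R_total = 196/0.4814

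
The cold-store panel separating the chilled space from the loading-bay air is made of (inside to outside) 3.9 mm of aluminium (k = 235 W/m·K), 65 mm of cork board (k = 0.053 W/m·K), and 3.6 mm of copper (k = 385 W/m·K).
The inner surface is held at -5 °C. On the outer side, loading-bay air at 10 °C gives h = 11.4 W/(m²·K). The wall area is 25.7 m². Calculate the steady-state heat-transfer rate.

Series thermal resistances:
R_aluminium = L/(kA) = 0.0039/(235×25.7) = 6.457×10^-7 K/W
R_cork board = L/(kA) = 0.065/(0.053×25.7) = 0.04772 K/W
R_copper = L/(kA) = 0.0036/(385×25.7) = 3.638×10^-7 K/W
R_outer film = 1/(h_o·A) = 1/(11.4×25.7) = 0.003413 K/W
R_total = 0.05113 K/W
Q = ΔT / R_total = 15 / 0.05113

Q ≈ 293 W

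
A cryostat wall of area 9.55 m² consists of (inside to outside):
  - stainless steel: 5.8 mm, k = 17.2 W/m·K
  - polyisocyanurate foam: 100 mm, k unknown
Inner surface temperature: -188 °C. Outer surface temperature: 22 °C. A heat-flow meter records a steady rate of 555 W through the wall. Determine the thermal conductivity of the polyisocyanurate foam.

Model the wall as resistances in series:
R_stainless steel = L/(kA) = 0.0058/(17.2×9.55) = 3.531×10^-5 K/W
Sum of known resistances R_other = 3.531×10^-5 K/W
Total R = ΔT/Q = 210/555 = 0.3784 K/W
R_polyisocyanurate foam = R_total − R_other = 0.3783 K/W
k = L/(R·A) = 0.1/(0.3783×9.55)

k ≈ 0.0277 W/(m·K)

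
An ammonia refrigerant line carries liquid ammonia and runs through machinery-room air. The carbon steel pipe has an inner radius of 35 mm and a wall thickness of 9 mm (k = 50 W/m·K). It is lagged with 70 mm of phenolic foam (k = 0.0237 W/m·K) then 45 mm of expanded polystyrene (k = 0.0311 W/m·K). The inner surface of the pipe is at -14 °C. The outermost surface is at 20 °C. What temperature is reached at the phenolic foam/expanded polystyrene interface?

T ≈ 12.9 °C

Per-layer cylindrical resistances, series-summed:
R_carbon steel pipe wall = ln(44/35)/(2π×50×1) = 7.284×10^-4 K/W
R_phenolic foam = ln(114/44)/(2π×0.0237×1) = 6.393 K/W
R_expanded polystyrene = ln(159/114)/(2π×0.0311×1) = 1.703 K/W
R_total = 8.096 K/W
Q = ΔT/R_total = 34/8.096
Q = 4.2 W/m
T_interface = T_inner + Q·ΣR(inner→interface) = -14 + 4.2×6.394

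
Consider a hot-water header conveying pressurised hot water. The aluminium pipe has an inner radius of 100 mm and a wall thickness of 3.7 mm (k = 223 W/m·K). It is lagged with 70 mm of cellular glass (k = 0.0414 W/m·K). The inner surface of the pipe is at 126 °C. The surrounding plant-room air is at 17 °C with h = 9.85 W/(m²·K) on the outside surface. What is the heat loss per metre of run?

q′ ≈ 52.5 W/m

Cylindrical conduction, so R = ln(r₂/r₁)/(2πkL) per layer, in series:
R_aluminium pipe wall = ln(103.7/100)/(2π×223×1) = 2.593×10^-5 K/W
R_cellular glass = ln(173.7/103.7)/(2π×0.0414×1) = 1.983 K/W
R_outer film = 1/(h_o·2πr_oL) = 1/(9.85×2π×0.1737×1) = 0.09302 K/W
R_total = 2.076 K/W
Q = ΔT/R_total = 109/2.076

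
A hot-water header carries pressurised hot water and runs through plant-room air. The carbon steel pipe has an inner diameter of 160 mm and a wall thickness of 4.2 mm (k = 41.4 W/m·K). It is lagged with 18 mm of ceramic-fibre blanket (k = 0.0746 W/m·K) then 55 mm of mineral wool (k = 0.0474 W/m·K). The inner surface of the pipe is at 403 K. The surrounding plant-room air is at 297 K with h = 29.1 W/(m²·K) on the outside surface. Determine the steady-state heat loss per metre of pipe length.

Cylindrical conduction, so R = ln(r₂/r₁)/(2πkL) per layer, in series:
R_carbon steel pipe wall = ln(84.2/80)/(2π×41.4×1) = 1.967×10^-4 K/W
R_ceramic-fibre blanket = ln(102.2/84.2)/(2π×0.0746×1) = 0.4133 K/W
R_mineral wool = ln(157.2/102.2)/(2π×0.0474×1) = 1.446 K/W
R_outer film = 1/(h_o·2πr_oL) = 1/(29.1×2π×0.1572×1) = 0.03479 K/W
R_total = 1.894 K/W
Q = ΔT/R_total = 106/1.894

q′ ≈ 56 W/m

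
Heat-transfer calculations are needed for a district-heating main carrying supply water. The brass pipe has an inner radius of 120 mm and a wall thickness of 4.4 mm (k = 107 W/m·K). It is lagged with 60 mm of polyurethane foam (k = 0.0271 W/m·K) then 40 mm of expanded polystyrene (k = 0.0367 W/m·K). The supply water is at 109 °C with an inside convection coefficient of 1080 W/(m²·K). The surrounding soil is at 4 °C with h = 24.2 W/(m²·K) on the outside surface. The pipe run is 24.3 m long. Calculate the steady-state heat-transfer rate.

Q ≈ 799 W

Cylindrical conduction, so R = ln(r₂/r₁)/(2πkL) per layer, in series:
R_inner film = 1/(h_i·2πr₁L) = 1/(1080×2π×0.12×24.3) = 5.054×10^-5 K/W
R_brass pipe wall = ln(124.4/120)/(2π×107×24.3) = 2.204×10^-6 K/W
R_polyurethane foam = ln(184.4/124.4)/(2π×0.0271×24.3) = 0.09513 K/W
R_expanded polystyrene = ln(224.4/184.4)/(2π×0.0367×24.3) = 0.03504 K/W
R_outer film = 1/(h_o·2πr_oL) = 1/(24.2×2π×0.2244×24.3) = 0.001206 K/W
R_total = 0.1314 K/W
Q = ΔT/R_total = 105/0.1314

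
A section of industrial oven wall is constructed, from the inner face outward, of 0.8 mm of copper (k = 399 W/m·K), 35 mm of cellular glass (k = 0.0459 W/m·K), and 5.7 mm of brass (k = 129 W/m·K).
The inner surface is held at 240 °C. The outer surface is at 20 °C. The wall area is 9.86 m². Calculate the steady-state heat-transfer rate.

Series thermal resistances:
R_copper = L/(kA) = 0.0008/(399×9.86) = 2.033×10^-7 K/W
R_cellular glass = L/(kA) = 0.035/(0.0459×9.86) = 0.07734 K/W
R_brass = L/(kA) = 0.0057/(129×9.86) = 4.481×10^-6 K/W
R_total = 0.07734 K/W
Q = ΔT / R_total = 220 / 0.07734

Q ≈ 2840 W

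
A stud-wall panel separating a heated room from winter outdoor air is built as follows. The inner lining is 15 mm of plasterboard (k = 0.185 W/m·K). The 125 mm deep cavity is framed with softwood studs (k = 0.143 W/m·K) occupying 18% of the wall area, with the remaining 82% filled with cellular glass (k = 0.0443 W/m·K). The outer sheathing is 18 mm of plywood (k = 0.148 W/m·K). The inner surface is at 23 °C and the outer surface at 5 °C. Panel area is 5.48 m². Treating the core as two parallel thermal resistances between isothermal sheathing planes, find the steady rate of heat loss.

Q ≈ 44.5 W

Sheathing layers in series; stud and cavity paths in parallel between them.
R_inner = 0.015/(0.185×5.48) = 0.0148 K/W
R_stud  = 0.125/(0.143×0.18×5.48) = 0.8862 K/W
R_cav   = 0.125/(0.0443×0.82×5.48) = 0.6279 K/W
1/R_core = 1/R_stud + 1/R_cav → R_core = 0.3675 K/W
R_outer = 0.018/(0.148×5.48) = 0.02219 K/W
R_total = 0.4045 K/W
Q = ΔT/R_total = 18/0.4045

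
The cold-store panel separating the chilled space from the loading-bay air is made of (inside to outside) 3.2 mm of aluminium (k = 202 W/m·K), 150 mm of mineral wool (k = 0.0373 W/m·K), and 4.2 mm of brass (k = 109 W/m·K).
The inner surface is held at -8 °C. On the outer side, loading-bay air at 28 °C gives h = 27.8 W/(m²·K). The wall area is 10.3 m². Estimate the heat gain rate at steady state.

Series thermal resistances:
R_aluminium = L/(kA) = 0.0032/(202×10.3) = 1.538×10^-6 K/W
R_mineral wool = L/(kA) = 0.15/(0.0373×10.3) = 0.3904 K/W
R_brass = L/(kA) = 0.0042/(109×10.3) = 3.741×10^-6 K/W
R_outer film = 1/(h_o·A) = 1/(27.8×10.3) = 0.003492 K/W
R_total = 0.3939 K/W
Q = ΔT / R_total = 36 / 0.3939

Q ≈ 91.4 W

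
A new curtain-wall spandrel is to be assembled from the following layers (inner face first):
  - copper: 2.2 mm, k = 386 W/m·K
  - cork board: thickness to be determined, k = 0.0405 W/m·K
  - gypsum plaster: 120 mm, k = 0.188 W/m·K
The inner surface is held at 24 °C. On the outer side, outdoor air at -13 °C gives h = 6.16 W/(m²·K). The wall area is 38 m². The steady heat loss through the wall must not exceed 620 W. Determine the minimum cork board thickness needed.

Treating each layer as a thermal resistance in series:
R_copper = L/(kA) = 0.0022/(386×38) = 1.5×10^-7 K/W
R_gypsum plaster = L/(kA) = 0.12/(0.188×38) = 0.0168 K/W
R_outer film = 1/(h_o·A) = 1/(6.16×38) = 0.004272 K/W
Sum of the known resistances R_other = 0.02107 K/W
Required total resistance R_tot = ΔT/Q_allow = 37/620 = 0.05968 K/W
R_cork board = R_tot − R_other = 0.03861 K/W
L = R·k·A = 0.03861×0.0405×38

L ≈ 59.4 mm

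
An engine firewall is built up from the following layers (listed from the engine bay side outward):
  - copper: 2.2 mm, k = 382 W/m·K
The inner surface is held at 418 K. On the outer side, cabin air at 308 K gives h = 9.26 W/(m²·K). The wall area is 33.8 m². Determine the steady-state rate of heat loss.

Q ≈ 34400 W

Treating each layer as a thermal resistance in series:
R_copper = L/(kA) = 0.0022/(382×33.8) = 1.704×10^-7 K/W
R_outer film = 1/(h_o·A) = 1/(9.26×33.8) = 0.003195 K/W
R_total = 0.003195 K/W
Q = ΔT / R_total = 110 / 0.003195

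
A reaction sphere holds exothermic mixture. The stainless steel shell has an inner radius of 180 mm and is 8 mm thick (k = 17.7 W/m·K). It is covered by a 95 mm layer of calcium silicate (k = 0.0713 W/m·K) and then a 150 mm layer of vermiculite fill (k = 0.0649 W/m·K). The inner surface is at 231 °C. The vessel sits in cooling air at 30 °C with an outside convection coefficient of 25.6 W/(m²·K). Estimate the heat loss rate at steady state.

Radial (spherical) resistances in series:
R_stainless steel shell = (1/0.18 − 1/0.188)/(4π×17.7) = 0.001063 K/W
R_calcium silicate = (1/0.188 − 1/0.283)/(4π×0.0713) = 1.993 K/W
R_vermiculite fill = (1/0.283 − 1/0.433)/(4π×0.0649) = 1.501 K/W
R_outer film = 1/(h·4πr_o²) = 1/(25.6×4π×0.433²) = 0.01658 K/W
R_total = 3.511 K/W
Q = ΔT/R_total = 201/3.511

Q ≈ 57.2 W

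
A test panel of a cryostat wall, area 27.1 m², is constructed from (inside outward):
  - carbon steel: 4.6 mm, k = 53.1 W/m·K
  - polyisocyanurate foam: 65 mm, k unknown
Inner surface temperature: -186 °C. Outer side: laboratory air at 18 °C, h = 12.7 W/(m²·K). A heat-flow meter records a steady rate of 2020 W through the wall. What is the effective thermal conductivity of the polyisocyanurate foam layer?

Model the wall as resistances in series:
R_carbon steel = L/(kA) = 0.0046/(53.1×27.1) = 3.197×10^-6 K/W
R_outer film = 1/(h_o·A) = 1/(12.7×27.1) = 0.002906 K/W
Sum of known resistances R_other = 0.002909 K/W
Total R = ΔT/Q = 204/2020 = 0.101 K/W
R_polyisocyanurate foam = R_total − R_other = 0.09808 K/W
k = L/(R·A) = 0.065/(0.09808×27.1)

k ≈ 0.0245 W/(m·K)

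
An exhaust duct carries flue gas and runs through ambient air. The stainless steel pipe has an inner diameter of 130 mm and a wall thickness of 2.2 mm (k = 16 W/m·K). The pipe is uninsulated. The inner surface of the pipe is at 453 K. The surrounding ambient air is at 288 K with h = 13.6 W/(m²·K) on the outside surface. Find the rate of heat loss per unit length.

Cylindrical conduction, so R = ln(r₂/r₁)/(2πkL) per layer, in series:
R_stainless steel pipe wall = ln(67.2/65)/(2π×16×1) = 3.311×10^-4 K/W
R_outer film = 1/(h_o·2πr_oL) = 1/(13.6×2π×0.0672×1) = 0.1741 K/W
R_total = 0.1745 K/W
Q = ΔT/R_total = 165/0.1745

q′ ≈ 946 W/m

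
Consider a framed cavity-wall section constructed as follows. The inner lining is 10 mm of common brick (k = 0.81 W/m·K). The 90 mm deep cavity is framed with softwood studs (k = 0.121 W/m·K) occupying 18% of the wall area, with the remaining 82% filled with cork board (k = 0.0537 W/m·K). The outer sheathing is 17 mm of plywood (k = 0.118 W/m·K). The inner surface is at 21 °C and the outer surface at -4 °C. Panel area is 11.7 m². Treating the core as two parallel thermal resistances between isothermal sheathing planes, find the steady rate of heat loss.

Q ≈ 192 W

Sheathing layers in series; stud and cavity paths in parallel between them.
R_inner = 0.01/(0.81×11.7) = 0.001055 K/W
R_stud  = 0.09/(0.121×0.18×11.7) = 0.3532 K/W
R_cav   = 0.09/(0.0537×0.82×11.7) = 0.1747 K/W
1/R_core = 1/R_stud + 1/R_cav → R_core = 0.1169 K/W
R_outer = 0.017/(0.118×11.7) = 0.01231 K/W
R_total = 0.1302 K/W
Q = ΔT/R_total = 25/0.1302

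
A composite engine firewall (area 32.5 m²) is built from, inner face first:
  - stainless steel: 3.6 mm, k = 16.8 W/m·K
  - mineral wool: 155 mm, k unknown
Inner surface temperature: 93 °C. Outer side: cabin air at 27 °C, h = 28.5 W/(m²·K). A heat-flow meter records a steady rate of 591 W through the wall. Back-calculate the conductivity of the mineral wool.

Model the wall as resistances in series:
R_stainless steel = L/(kA) = 0.0036/(16.8×32.5) = 6.593×10^-6 K/W
R_outer film = 1/(h_o·A) = 1/(28.5×32.5) = 0.00108 K/W
Sum of known resistances R_other = 0.001086 K/W
Total R = ΔT/Q = 66/591 = 0.1117 K/W
R_mineral wool = R_total − R_other = 0.1106 K/W
k = L/(R·A) = 0.155/(0.1106×32.5)

k ≈ 0.0431 W/(m·K)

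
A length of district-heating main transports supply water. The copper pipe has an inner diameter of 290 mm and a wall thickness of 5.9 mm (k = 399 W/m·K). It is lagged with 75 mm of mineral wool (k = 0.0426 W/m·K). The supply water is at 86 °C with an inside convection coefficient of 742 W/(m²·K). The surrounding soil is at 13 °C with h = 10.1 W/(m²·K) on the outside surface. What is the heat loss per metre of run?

Radial resistances (cylindrical: R_cond = ln(r_o/r_i)/(2πkL), R_conv = 1/(h·2πrL)):
R_inner film = 1/(h_i·2πr₁L) = 1/(742×2π×0.145×1) = 0.001479 K/W
R_copper pipe wall = ln(150.9/145)/(2π×399×1) = 1.591×10^-5 K/W
R_mineral wool = ln(225.9/150.9)/(2π×0.0426×1) = 1.507 K/W
R_outer film = 1/(h_o·2πr_oL) = 1/(10.1×2π×0.2259×1) = 0.06976 K/W
R_total = 1.579 K/W
Q = ΔT/R_total = 73/1.579

q′ ≈ 46.2 W/m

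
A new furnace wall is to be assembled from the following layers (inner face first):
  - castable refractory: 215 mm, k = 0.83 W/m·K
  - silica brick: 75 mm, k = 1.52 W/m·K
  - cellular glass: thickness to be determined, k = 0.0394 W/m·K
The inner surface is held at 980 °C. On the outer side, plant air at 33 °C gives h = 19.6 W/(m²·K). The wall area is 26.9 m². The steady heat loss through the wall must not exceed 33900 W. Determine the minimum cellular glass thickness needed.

L ≈ 15.4 mm

Thermal resistances in series:
R_castable refractory = L/(kA) = 0.215/(0.83×26.9) = 0.00963 K/W
R_silica brick = L/(kA) = 0.075/(1.52×26.9) = 0.001834 K/W
R_outer film = 1/(h_o·A) = 1/(19.6×26.9) = 0.001897 K/W
Sum of the known resistances R_other = 0.01336 K/W
Required total resistance R_tot = ΔT/Q_allow = 947/33900 = 0.02794 K/W
R_cellular glass = R_tot − R_other = 0.01457 K/W
L = R·k·A = 0.01457×0.0394×26.9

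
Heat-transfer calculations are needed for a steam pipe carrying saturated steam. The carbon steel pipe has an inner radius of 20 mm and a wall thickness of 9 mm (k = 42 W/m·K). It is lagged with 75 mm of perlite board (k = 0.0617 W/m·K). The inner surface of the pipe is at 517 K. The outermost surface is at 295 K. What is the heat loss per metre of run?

q′ ≈ 67.4 W/m

Treating each annulus and film as a series resistance:
R_carbon steel pipe wall = ln(29/20)/(2π×42×1) = 0.001408 K/W
R_perlite board = ln(104/29)/(2π×0.0617×1) = 3.294 K/W
R_total = 3.296 K/W
Q = ΔT/R_total = 222/3.296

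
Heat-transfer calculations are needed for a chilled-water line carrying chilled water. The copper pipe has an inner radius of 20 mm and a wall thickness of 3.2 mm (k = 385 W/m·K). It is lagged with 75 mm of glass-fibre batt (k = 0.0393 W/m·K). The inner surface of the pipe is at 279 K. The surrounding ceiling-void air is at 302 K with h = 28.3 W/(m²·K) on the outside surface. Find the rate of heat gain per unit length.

Radial resistances (cylindrical: R_cond = ln(r_o/r_i)/(2πkL), R_conv = 1/(h·2πrL)):
R_copper pipe wall = ln(23.2/20)/(2π×385×1) = 6.136×10^-5 K/W
R_glass-fibre batt = ln(98.2/23.2)/(2π×0.0393×1) = 5.843 K/W
R_outer film = 1/(h_o·2πr_oL) = 1/(28.3×2π×0.0982×1) = 0.05727 K/W
R_total = 5.901 K/W
Q = ΔT/R_total = 23/5.901

q′ ≈ 3.9 W/m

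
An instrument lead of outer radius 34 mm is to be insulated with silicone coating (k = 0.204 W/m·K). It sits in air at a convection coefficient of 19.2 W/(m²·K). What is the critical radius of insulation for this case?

r_cr ≈ 10.6 mm

For a cylinder r_cr = k/h = 0.204/19.2
r_cr = 10.6 mm; since the bare radius (34 mm) is above r_cr, any added insulation will reduce heat loss.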